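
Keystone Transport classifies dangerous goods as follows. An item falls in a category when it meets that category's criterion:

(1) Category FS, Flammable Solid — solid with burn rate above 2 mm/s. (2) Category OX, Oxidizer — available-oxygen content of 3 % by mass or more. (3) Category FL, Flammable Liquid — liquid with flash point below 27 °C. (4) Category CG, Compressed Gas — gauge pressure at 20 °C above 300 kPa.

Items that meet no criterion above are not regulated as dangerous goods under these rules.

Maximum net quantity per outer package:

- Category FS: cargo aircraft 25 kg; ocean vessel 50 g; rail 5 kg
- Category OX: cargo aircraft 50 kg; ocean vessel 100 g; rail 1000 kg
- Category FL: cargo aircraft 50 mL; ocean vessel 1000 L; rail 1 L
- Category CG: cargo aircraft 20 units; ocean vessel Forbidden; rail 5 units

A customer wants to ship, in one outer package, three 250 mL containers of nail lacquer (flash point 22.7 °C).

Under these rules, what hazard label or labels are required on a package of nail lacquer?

Flash point 22.7 °C meets the Category FL criterion (Flammable Liquid), so the nail lacquer is Category FL.
Only the Category FL label is required.

Category FL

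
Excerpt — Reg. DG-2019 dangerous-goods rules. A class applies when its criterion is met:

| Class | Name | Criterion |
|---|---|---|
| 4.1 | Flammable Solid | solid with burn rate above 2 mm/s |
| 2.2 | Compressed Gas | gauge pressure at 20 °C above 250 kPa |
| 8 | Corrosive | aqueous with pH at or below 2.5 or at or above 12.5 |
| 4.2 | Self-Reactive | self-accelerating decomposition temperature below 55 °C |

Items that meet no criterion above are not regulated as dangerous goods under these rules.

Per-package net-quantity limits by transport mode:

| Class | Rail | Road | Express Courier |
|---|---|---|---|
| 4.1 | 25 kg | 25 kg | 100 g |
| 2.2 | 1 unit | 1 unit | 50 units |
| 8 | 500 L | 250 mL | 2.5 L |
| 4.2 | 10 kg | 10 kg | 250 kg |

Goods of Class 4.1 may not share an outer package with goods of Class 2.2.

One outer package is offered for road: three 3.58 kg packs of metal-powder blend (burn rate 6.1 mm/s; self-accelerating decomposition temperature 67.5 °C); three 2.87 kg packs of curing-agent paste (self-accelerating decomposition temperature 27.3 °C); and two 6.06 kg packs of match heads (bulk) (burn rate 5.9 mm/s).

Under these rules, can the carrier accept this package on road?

Yes

Burn rate 6.1 mm/s meets the Class 4.1 criterion (Flammable Solid), so the metal-powder blend is Class 4.1.
Curing-agent paste: self-accelerating decomposition temperature 27.3 °C < 55 °C → Class 4.2 (Self-Reactive).
The match heads (bulk) have burn rate 5.9 mm/s, which is > 2 mm/s, so they are Class 4.1 (Flammable Solid).
Total Class 4.1: (three 3.58 kg packs = 10.74 kg) + (two 6.06 kg packs = 12.12 kg) = 22.86 kg.
That is within the Class 4.1 road limit of 25 kg.
Class 4.2 quantity: three 2.87 kg packs = 8.61 kg.
That is within the Class 4.2 road limit of 10 kg.
The segregation rule (Class 4.1 with Class 2.2) does not apply to Class 4.1 with Class 4.2.
Every hazard class is within its road limit and no segregation rule is violated.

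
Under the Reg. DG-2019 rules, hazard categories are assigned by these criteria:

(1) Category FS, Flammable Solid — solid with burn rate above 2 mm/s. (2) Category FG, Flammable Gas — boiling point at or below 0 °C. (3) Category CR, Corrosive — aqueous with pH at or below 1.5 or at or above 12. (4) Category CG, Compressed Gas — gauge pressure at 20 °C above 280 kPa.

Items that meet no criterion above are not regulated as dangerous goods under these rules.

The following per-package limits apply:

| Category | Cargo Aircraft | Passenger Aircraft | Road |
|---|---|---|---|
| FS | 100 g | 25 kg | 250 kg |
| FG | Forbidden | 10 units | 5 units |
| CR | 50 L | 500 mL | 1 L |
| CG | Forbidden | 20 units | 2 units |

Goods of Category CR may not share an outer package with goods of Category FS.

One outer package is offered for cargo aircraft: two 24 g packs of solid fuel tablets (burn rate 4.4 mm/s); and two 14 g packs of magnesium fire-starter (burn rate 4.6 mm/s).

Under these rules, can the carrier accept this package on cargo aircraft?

Yes

Solid fuel tablets: burn rate 4.4 mm/s > 2 mm/s → Category FS (Flammable Solid).
Magnesium fire-starter: burn rate 4.6 mm/s > 2 mm/s → Category FS (Flammable Solid).
Category FS net quantity: (two 24 g packs = 48 g) + (two 14 g packs = 28 g) = 76 g.
That is within the Category FS cargo aircraft limit of 100 g.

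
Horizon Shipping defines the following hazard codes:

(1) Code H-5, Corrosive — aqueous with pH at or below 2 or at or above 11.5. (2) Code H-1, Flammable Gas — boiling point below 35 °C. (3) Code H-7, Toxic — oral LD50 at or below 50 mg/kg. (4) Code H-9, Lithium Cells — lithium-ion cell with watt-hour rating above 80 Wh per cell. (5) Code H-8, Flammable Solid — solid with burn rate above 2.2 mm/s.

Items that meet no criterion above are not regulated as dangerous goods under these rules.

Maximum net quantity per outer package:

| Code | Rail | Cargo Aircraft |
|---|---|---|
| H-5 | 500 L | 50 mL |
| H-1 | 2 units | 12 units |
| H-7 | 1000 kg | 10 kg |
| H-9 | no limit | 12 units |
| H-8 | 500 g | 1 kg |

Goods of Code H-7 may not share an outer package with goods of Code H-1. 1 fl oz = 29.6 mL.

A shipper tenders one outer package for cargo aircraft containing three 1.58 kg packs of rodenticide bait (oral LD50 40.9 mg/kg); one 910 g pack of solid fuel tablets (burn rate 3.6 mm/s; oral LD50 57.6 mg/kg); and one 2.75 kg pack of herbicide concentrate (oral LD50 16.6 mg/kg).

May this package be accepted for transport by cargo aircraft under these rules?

Yes

The rodenticide bait has oral LD50 40.9 mg/kg, which is ≤ 50 mg/kg, so it is Code H-7 (Toxic).
With burn rate 3.6 mm/s (> 2.2 mm/s), the solid fuel tablets fall in Code H-8.
Oral LD50 16.6 mg/kg meets the Code H-7 criterion (Toxic), so the herbicide concentrate is Code H-7.
Code H-7 net quantity: (three 1.58 kg packs = 4.74 kg) + 2.75 kg = 7.49 kg.
7.49 kg is within the cargo aircraft limit of 10 kg for Code H-7.
Code H-8 quantity: 910 g.
910 g is within the cargo aircraft limit of 1 kg for Code H-8.
The segregation rule (Code H-7 with Code H-1) does not apply to Code H-7 with Code H-8.
Every hazard code is within its cargo aircraft limit and no segregation rule is violated.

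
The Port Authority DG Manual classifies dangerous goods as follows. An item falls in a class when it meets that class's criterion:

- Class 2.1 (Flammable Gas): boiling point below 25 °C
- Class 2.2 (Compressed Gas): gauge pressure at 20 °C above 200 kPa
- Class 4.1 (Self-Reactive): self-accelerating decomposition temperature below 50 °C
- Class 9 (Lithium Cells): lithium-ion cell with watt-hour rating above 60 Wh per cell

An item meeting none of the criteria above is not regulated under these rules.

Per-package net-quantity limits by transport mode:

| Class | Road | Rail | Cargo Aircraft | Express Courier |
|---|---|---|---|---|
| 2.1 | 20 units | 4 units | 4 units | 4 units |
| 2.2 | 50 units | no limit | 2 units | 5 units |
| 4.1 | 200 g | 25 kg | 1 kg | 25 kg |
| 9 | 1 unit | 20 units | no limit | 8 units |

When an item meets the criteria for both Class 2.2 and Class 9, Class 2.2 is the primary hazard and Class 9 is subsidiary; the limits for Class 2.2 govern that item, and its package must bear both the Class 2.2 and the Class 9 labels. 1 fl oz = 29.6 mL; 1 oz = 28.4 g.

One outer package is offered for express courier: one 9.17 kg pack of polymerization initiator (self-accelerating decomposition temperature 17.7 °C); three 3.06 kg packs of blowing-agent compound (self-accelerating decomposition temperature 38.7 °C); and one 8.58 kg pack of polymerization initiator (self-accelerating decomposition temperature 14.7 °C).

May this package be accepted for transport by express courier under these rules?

No

With self-accelerating decomposition temperature 17.7 °C (< 50 °C), the polymerization initiator falls in Class 4.1.
The blowing-agent compound has self-accelerating decomposition temperature 38.7 °C, which is < 50 °C, so it is Class 4.1 (Self-Reactive).
Polymerization initiator: self-accelerating decomposition temperature 14.7 °C < 50 °C → Class 4.1 (Self-Reactive).
Class 4.1 net quantity: 9.17 kg + (three 3.06 kg packs = 9.18 kg) + 8.58 kg = 26.93 kg.
26.93 kg > 25 kg (express courier limit, Class 4.1) — over the limit.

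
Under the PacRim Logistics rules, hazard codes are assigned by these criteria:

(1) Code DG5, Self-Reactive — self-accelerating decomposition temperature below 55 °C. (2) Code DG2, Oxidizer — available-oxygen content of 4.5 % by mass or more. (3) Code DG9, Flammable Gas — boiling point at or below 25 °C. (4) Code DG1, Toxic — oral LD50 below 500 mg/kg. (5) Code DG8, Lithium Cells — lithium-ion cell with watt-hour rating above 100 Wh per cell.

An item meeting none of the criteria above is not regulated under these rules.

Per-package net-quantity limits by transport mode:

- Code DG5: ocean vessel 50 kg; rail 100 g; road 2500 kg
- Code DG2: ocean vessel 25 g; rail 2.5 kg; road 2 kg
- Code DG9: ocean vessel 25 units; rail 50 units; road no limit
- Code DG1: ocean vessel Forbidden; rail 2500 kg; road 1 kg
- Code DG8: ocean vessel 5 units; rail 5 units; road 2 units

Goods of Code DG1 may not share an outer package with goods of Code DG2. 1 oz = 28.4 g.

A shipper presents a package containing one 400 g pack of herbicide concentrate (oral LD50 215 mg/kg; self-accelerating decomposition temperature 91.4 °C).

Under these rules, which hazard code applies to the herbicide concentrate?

Code DG1

Oral LD50 215 mg/kg meets the Code DG1 criterion (Toxic), so the herbicide concentrate is Code DG1.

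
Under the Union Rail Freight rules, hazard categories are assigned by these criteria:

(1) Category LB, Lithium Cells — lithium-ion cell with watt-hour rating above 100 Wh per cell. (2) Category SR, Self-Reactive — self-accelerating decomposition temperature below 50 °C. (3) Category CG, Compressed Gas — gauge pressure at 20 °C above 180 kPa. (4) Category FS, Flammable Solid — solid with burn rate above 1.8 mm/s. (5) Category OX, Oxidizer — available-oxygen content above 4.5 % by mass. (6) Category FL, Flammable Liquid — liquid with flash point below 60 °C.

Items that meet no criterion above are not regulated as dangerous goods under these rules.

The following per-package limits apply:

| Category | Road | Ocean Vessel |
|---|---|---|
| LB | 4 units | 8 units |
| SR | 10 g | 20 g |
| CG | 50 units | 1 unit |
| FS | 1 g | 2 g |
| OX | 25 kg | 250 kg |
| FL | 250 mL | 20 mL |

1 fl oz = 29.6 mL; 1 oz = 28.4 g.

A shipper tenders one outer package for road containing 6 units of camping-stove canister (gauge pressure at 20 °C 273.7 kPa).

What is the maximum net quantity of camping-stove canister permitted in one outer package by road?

50 units

With gauge pressure at 20 °C 273.7 kPa (> 180 kPa), the camping-stove canister falls in Category CG.
The road limit for Category CG is 50 units.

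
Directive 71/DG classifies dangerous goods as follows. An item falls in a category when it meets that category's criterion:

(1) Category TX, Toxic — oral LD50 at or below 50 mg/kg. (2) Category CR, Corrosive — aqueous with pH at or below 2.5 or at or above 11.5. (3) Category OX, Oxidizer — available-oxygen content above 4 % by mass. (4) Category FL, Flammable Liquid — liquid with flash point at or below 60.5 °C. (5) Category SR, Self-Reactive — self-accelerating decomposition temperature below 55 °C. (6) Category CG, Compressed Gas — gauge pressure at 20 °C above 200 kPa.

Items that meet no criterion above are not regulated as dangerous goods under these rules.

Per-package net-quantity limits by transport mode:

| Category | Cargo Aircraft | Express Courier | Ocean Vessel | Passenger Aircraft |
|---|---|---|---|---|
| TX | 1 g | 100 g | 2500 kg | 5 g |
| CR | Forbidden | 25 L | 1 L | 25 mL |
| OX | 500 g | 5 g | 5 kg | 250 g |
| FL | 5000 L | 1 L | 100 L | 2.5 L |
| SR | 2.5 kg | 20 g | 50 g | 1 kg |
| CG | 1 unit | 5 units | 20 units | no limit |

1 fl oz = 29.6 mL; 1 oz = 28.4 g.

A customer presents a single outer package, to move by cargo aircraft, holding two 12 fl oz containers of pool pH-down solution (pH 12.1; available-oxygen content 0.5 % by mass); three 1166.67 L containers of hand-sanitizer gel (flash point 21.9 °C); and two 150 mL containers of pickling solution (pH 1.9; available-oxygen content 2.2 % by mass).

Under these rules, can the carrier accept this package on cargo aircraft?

The pool pH-down solution has pH 12.1, which is ≥ 11.5, so it is Category CR (Corrosive).
Flash point 21.9 °C meets the Category FL criterion (Flammable Liquid), so the hand-sanitizer gel is Category FL.
pH 1.9 meets the Category CR criterion (Corrosive), so the pickling solution is Category CR.
Category CR net quantity: (two 12 fl oz containers = 710.4 mL) + (two 150 mL containers = 300 mL) = 1010.4 mL.
By cargo aircraft, Category CR is Forbidden regardless of quantity.
Category FL quantity: three 1166.67 L containers = 3500.01 L.
3500.01 L is within the cargo aircraft limit of 5000 L for Category FL.

No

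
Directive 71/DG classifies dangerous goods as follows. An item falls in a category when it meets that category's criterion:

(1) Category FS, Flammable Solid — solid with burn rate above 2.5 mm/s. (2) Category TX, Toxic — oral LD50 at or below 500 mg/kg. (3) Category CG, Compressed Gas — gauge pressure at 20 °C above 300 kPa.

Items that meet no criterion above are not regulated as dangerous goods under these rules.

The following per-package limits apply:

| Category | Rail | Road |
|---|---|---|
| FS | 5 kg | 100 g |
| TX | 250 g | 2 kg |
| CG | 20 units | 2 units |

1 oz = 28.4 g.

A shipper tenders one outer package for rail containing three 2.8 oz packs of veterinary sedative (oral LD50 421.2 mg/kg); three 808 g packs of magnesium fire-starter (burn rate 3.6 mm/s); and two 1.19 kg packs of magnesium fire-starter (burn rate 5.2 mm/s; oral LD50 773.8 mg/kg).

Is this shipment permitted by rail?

Yes

Veterinary sedative: oral LD50 421.2 mg/kg ≤ 500 mg/kg → Category TX (Toxic).
Burn rate 3.6 mm/s meets the Category FS criterion (Flammable Solid), so the magnesium fire-starter is Category FS.
Magnesium fire-starter: burn rate 5.2 mm/s > 2.5 mm/s → Category FS (Flammable Solid).
Category FS net quantity: (three 808 g packs = 2.424 kg) + (two 1.19 kg packs = 2.38 kg) = 4.804 kg.
4.804 kg is within the rail limit of 5 kg for Category FS.
Category TX quantity: three 2.8 oz packs = 238.56 g.
That is within the Category TX rail limit of 250 g.
Every hazard category is within its rail limit and no segregation rule is violated.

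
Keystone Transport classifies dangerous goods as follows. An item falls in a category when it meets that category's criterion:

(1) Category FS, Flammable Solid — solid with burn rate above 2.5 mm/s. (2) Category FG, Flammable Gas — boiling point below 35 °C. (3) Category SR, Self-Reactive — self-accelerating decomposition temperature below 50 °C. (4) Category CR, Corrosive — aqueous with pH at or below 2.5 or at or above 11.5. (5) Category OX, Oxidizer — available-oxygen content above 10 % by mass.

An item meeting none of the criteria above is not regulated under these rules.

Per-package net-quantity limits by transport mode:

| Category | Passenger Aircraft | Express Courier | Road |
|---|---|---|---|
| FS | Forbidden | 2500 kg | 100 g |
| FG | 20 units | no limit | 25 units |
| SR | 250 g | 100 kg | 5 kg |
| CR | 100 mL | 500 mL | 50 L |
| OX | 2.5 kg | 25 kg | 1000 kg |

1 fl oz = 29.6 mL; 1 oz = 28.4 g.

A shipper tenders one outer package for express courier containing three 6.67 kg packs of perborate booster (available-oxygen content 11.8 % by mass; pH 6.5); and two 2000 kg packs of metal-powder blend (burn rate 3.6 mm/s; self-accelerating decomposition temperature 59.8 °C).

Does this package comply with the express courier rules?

No

Perborate booster: available-oxygen content 11.8 % by mass > 10 % by mass → Category OX (Oxidizer).
The metal-powder blend has burn rate 3.6 mm/s, which is > 2.5 mm/s, so it is Category FS (Flammable Solid).
Category OX quantity: three 6.67 kg packs = 20.01 kg.
That is within the Category OX express courier limit of 25 kg.
Category FS quantity: two 2000 kg packs = 4000 kg.
That exceeds the Category FS express courier limit of 2500 kg.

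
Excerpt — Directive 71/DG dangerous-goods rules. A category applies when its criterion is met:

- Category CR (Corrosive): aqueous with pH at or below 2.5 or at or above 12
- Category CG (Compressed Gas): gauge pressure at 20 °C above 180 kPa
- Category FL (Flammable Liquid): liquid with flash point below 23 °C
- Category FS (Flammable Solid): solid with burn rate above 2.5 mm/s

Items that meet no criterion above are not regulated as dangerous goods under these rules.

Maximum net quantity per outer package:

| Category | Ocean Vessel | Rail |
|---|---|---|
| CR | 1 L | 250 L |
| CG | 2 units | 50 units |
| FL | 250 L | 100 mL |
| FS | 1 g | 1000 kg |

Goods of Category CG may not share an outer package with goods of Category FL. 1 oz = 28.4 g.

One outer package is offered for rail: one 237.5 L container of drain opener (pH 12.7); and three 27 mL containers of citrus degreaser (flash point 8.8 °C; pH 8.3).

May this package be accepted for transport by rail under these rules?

Yes

Drain opener: pH 12.7 ≥ 12 → Category CR (Corrosive).
Citrus degreaser: flash point 8.8 °C < 23 °C → Category FL (Flammable Liquid).
Category FL quantity: three 27 mL containers = 81 mL.
That is within the Category FL rail limit of 100 mL.
Category CR quantity: 237.5 L.
That is within the Category CR rail limit of 250 L.
The segregation rule (Category CG with Category FL) does not apply to Category FL with Category CR.
Every hazard category is within its rail limit and no segregation rule is violated.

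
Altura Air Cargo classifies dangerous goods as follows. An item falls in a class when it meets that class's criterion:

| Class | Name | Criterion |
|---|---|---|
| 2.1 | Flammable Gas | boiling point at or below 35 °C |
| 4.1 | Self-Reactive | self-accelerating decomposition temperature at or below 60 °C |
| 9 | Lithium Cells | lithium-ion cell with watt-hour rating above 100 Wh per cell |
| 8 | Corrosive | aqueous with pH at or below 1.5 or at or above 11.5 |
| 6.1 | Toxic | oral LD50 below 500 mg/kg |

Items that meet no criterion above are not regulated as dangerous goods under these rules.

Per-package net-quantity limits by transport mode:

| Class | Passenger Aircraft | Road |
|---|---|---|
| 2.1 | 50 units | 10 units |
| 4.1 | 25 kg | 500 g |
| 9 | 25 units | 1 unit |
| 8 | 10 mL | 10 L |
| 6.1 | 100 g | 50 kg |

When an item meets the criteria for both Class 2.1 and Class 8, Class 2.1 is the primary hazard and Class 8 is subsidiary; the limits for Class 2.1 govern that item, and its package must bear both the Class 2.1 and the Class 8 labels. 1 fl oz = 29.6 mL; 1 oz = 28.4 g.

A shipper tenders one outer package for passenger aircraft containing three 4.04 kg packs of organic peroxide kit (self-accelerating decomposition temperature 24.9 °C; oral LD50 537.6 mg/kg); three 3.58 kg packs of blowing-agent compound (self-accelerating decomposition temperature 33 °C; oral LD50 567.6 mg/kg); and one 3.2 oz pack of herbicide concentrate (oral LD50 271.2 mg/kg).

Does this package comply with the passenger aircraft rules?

The organic peroxide kit has self-accelerating decomposition temperature 24.9 °C, which is ≤ 60 °C, so it is Class 4.1 (Self-Reactive).
With self-accelerating decomposition temperature 33 °C (≤ 60 °C), the blowing-agent compound falls in Class 4.1.
With oral LD50 271.2 mg/kg (< 500 mg/kg), the herbicide concentrate falls in Class 6.1.
Class 6.1 quantity: one 3.2 oz pack = 90.88 g.
That is within the Class 6.1 passenger aircraft limit of 100 g.
Class 4.1 net quantity: (three 4.04 kg packs = 12.12 kg) + (three 3.58 kg packs = 10.74 kg) = 22.86 kg.
22.86 kg ≤ 25 kg (passenger aircraft limit, Class 4.1) — within limit.
Every hazard class is within its passenger aircraft limit and no segregation rule is violated.

Yes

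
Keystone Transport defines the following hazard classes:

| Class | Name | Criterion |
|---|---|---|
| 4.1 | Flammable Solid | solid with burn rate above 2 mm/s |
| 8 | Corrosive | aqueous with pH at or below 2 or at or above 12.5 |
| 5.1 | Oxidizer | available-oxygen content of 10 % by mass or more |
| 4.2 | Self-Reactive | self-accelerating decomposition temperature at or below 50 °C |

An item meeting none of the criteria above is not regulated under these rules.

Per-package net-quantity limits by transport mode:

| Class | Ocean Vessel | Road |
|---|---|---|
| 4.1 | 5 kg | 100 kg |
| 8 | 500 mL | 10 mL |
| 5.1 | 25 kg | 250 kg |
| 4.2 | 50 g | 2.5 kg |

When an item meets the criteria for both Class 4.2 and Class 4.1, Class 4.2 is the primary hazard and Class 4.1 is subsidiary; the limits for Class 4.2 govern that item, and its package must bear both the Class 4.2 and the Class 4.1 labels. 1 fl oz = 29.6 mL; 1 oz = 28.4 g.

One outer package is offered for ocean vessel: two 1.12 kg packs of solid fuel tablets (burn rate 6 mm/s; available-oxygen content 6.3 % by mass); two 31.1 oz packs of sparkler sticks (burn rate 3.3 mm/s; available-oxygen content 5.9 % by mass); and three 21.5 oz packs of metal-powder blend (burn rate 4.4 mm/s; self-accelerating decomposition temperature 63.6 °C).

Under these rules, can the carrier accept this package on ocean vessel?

No

With burn rate 6 mm/s (> 2 mm/s), the solid fuel tablets fall in Class 4.1.
Burn rate 3.3 mm/s meets the Class 4.1 criterion (Flammable Solid), so the sparkler sticks are Class 4.1.
With burn rate 4.4 mm/s (> 2 mm/s), the metal-powder blend falls in Class 4.1.
Class 4.1 net quantity: (two 1.12 kg packs = 2.24 kg) + (two 31.1 oz packs = 1766.48 g) + (three 21.5 oz packs = 1831.8 g) = 5838.28 g.
5838.28 g > 5 kg (ocean vessel limit, Class 4.1) — over the limit.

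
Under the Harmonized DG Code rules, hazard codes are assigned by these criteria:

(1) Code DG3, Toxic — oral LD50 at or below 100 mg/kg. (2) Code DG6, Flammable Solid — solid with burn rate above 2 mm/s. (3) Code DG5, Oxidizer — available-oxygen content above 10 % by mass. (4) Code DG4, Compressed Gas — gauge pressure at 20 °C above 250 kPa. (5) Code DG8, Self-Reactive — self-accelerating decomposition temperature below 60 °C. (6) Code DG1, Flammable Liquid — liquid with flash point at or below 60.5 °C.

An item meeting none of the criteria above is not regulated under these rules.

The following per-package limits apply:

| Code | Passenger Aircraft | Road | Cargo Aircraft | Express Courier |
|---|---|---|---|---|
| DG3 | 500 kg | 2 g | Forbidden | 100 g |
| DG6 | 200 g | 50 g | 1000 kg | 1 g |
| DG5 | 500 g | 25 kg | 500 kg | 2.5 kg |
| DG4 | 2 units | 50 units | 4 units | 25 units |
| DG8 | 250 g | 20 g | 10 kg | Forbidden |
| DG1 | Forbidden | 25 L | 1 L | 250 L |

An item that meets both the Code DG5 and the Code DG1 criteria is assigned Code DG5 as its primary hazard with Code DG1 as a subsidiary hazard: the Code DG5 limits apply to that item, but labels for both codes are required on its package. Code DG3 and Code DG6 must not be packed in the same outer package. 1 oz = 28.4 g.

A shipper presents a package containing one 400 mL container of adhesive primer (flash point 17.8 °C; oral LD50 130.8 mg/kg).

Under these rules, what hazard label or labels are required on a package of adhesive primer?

Code DG1

Flash point 17.8 °C meets the Code DG1 criterion (Flammable Liquid), so the adhesive primer is Code DG1.
Only the Code DG1 label is required.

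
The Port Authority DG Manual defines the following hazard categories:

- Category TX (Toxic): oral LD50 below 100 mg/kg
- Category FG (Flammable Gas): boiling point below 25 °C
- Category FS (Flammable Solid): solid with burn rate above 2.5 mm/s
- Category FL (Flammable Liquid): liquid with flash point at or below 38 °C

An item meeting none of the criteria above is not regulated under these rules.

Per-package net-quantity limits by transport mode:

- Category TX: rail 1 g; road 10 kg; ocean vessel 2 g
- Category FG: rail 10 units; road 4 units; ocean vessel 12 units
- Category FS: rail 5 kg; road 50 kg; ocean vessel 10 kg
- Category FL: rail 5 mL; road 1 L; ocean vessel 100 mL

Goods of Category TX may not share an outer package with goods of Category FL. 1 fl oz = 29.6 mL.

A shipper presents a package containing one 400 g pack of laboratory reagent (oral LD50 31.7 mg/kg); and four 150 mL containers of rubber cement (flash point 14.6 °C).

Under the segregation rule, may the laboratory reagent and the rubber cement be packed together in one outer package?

Laboratory reagent: oral LD50 31.7 mg/kg < 100 mg/kg → Category TX (Toxic).
The rubber cement has flash point 14.6 °C, which is ≤ 38 °C, so it is Category FL (Flammable Liquid).
Category TX and Category FL may not share an outer package.

No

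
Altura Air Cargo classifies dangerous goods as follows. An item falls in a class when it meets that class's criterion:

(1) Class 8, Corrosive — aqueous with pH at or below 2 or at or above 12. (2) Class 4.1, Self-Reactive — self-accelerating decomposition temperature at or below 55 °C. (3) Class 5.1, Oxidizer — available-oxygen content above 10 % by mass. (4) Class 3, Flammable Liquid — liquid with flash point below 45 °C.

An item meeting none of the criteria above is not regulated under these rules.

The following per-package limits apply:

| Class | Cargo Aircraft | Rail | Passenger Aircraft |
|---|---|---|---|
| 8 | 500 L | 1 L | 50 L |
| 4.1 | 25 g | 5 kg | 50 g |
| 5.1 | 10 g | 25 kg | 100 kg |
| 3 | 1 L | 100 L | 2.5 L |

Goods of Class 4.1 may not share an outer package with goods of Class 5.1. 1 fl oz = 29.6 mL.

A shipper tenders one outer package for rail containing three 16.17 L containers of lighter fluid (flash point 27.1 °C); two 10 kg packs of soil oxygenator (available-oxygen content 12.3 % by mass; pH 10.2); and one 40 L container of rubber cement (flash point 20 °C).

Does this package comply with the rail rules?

Flash point 27.1 °C meets the Class 3 criterion (Flammable Liquid), so the lighter fluid is Class 3.
With available-oxygen content 12.3 % by mass (> 10 % by mass), the soil oxygenator falls in Class 5.1.
Rubber cement: flash point 20 °C < 45 °C → Class 3 (Flammable Liquid).
Total Class 3: (three 16.17 L containers = 48.51 L) + 40 L = 88.51 L.
88.51 L is within the rail limit of 100 L for Class 3.
Class 5.1 quantity: two 10 kg packs = 20 kg.
20 kg ≤ 25 kg (rail limit, Class 5.1) — within limit.
The segregation rule (Class 4.1 with Class 5.1) does not apply to Class 3 with Class 5.1.
Every hazard class is within its rail limit and no segregation rule is violated.

Yes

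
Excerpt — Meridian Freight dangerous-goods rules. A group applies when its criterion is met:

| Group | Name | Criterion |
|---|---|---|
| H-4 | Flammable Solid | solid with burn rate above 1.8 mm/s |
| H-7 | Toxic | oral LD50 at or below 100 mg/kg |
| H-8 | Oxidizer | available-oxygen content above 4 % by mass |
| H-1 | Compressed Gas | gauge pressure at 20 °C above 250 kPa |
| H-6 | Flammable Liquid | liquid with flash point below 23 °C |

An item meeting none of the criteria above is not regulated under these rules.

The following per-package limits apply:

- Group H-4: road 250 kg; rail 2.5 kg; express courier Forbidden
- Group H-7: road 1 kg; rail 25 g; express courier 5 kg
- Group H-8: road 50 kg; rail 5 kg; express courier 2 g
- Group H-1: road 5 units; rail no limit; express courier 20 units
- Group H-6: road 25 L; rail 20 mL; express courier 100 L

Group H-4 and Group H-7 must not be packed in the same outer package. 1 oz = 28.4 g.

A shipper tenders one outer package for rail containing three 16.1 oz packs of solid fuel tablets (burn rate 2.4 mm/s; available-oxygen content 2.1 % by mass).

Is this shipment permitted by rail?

Yes

Solid fuel tablets: burn rate 2.4 mm/s > 1.8 mm/s → Group H-4 (Flammable Solid).
Group H-4 quantity: three 16.1 oz packs = 1371.72 g.
That is within the Group H-4 rail limit of 2.5 kg.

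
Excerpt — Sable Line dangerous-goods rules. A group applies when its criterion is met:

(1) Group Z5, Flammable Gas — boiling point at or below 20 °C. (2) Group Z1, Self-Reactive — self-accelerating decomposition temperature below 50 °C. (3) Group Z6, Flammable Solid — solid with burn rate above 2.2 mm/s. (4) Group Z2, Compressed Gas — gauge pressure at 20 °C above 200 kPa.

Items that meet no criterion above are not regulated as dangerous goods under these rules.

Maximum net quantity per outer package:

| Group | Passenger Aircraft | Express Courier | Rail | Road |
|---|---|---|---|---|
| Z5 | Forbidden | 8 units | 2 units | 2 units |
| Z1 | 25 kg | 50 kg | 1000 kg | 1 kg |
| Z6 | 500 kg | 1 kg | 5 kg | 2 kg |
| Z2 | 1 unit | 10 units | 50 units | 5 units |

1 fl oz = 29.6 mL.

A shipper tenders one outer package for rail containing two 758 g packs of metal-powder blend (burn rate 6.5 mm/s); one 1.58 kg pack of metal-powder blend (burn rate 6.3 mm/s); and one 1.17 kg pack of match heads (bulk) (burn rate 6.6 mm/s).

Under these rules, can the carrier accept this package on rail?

The metal-powder blend has burn rate 6.5 mm/s, which is > 2.2 mm/s, so it is Group Z6 (Flammable Solid).
Burn rate 6.3 mm/s meets the Group Z6 criterion (Flammable Solid), so the metal-powder blend is Group Z6.
Match heads (bulk): burn rate 6.6 mm/s > 2.2 mm/s → Group Z6 (Flammable Solid).
Group Z6 net quantity: (two 758 g packs = 1.516 kg) + 1.58 kg + 1.17 kg = 4.266 kg.
That is within the Group Z6 rail limit of 5 kg.

Yes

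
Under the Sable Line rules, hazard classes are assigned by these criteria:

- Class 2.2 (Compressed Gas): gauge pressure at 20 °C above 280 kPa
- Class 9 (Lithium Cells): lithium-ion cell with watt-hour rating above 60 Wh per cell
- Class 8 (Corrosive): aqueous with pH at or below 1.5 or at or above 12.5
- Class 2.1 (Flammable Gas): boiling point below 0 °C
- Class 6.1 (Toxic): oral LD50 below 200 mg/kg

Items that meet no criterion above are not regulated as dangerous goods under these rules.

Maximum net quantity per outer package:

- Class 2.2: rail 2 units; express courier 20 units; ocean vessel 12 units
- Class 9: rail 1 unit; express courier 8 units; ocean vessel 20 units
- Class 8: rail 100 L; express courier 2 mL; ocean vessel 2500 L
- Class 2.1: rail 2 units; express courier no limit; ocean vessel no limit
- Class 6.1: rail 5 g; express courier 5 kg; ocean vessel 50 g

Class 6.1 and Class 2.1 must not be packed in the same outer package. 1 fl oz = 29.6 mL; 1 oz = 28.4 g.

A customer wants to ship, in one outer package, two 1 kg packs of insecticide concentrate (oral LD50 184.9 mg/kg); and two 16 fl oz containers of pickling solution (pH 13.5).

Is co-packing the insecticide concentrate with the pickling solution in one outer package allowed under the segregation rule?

Yes

The insecticide concentrate has oral LD50 184.9 mg/kg, which is < 200 mg/kg, so it is Class 6.1 (Toxic).
The pickling solution has pH 13.5, which is ≥ 12.5, so it is Class 8 (Corrosive).
No segregation rule bars Class 6.1 with Class 8.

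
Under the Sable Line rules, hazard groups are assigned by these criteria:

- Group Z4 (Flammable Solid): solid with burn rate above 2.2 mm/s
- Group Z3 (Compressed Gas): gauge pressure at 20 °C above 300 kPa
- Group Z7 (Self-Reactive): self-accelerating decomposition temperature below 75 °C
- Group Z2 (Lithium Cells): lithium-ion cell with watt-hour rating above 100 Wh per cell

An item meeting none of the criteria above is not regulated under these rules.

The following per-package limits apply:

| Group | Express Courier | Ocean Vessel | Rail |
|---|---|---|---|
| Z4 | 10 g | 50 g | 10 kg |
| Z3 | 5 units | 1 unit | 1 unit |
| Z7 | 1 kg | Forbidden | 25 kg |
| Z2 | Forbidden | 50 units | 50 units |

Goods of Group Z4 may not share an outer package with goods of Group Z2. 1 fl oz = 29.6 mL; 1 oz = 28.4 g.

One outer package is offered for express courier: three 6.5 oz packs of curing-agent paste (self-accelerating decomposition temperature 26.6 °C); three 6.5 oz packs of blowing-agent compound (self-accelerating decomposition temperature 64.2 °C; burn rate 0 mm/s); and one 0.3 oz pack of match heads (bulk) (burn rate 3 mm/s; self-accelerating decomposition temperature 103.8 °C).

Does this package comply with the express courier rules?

Curing-agent paste: self-accelerating decomposition temperature 26.6 °C < 75 °C → Group Z7 (Self-Reactive).
Self-accelerating decomposition temperature 64.2 °C meets the Group Z7 criterion (Self-Reactive), so the blowing-agent compound is Group Z7.
Burn rate 3 mm/s meets the Group Z4 criterion (Flammable Solid), so the match heads (bulk) are Group Z4.
Group Z4 quantity: one 0.3 oz pack = 8.52 g.
That is within the Group Z4 express courier limit of 10 g.
Group Z7 net quantity: (three 6.5 oz packs = 553.8 g) + (three 6.5 oz packs = 553.8 g) = 1107.6 g.
1107.6 g exceeds the express courier limit of 1 kg for Group Z7.
The segregation rule (Group Z4 with Group Z2) does not apply to Group Z4 with Group Z7.

No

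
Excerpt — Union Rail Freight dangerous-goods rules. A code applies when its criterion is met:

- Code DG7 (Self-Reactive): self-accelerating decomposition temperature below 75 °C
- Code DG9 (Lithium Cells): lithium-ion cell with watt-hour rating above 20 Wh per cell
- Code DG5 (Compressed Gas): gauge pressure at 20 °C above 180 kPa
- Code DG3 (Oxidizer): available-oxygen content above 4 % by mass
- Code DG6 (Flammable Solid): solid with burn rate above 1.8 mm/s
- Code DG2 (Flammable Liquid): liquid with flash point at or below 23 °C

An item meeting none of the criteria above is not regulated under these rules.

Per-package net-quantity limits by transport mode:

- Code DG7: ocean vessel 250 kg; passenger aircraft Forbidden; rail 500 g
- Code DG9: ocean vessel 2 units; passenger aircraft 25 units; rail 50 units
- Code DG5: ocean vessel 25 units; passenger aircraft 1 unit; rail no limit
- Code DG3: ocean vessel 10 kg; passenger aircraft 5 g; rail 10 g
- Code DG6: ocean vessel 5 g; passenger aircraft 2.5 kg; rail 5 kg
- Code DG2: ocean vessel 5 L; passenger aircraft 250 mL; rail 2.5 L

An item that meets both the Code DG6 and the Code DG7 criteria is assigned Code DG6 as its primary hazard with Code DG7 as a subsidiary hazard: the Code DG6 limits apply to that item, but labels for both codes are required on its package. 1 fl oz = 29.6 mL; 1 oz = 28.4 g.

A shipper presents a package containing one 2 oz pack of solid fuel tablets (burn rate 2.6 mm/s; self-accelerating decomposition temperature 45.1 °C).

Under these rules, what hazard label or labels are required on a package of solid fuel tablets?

Burn rate 2.6 mm/s meets the Code DG6 criterion (Flammable Solid), so the solid fuel tablets are Code DG6.
Solid fuel tablets: self-accelerating decomposition temperature 45.1 °C < 75 °C → Code DG7 (Self-Reactive).
By the precedence rule Code DG6 is primary and Code DG7 is subsidiary, and that rule requires both labels on the package.

Code DG6 and DG7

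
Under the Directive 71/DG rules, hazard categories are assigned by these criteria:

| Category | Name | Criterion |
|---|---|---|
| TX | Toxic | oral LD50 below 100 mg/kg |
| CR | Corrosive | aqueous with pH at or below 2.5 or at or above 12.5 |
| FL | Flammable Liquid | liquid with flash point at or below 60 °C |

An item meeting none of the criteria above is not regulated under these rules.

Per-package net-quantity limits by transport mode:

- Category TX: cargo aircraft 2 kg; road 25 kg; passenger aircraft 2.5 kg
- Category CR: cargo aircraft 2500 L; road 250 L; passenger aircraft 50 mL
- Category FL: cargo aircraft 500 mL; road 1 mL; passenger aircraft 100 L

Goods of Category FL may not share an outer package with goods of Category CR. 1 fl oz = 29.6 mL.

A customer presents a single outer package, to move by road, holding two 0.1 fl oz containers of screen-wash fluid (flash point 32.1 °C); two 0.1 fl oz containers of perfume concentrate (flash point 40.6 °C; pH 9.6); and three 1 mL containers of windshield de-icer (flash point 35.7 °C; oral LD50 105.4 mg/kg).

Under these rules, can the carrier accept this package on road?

No

Flash point 32.1 °C meets the Category FL criterion (Flammable Liquid), so the screen-wash fluid is Category FL.
The perfume concentrate has flash point 40.6 °C, which is ≤ 60 °C, so it is Category FL (Flammable Liquid).
With flash point 35.7 °C (≤ 60 °C), the windshield de-icer falls in Category FL.
Total Category FL: (two 0.1 fl oz containers = 5.92 mL) + (two 0.1 fl oz containers = 5.92 mL) + (three 1 mL containers = 3 mL) = 14.84 mL.
14.84 mL > 1 mL (road limit, Category FL) — over the limit.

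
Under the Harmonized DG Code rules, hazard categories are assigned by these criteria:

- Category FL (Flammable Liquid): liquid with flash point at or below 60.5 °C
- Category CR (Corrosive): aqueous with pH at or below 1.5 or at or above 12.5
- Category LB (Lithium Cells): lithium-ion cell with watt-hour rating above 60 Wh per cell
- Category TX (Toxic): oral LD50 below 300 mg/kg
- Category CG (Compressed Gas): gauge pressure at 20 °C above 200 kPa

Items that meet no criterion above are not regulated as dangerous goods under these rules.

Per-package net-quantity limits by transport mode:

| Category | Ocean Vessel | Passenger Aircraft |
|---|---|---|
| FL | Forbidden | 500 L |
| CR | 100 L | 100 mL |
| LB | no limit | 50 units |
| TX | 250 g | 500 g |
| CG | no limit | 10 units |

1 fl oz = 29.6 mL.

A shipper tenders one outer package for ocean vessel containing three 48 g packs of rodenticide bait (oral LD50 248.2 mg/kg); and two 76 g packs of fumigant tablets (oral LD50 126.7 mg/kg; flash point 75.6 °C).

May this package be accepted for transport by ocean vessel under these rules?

No

The rodenticide bait has oral LD50 248.2 mg/kg, which is < 300 mg/kg, so it is Category TX (Toxic).
The fumigant tablets have oral LD50 126.7 mg/kg, which is < 300 mg/kg, so they are Category TX (Toxic).
Total Category TX: (three 48 g packs = 144 g) + (two 76 g packs = 152 g) = 296 g.
That exceeds the Category TX ocean vessel limit of 250 g.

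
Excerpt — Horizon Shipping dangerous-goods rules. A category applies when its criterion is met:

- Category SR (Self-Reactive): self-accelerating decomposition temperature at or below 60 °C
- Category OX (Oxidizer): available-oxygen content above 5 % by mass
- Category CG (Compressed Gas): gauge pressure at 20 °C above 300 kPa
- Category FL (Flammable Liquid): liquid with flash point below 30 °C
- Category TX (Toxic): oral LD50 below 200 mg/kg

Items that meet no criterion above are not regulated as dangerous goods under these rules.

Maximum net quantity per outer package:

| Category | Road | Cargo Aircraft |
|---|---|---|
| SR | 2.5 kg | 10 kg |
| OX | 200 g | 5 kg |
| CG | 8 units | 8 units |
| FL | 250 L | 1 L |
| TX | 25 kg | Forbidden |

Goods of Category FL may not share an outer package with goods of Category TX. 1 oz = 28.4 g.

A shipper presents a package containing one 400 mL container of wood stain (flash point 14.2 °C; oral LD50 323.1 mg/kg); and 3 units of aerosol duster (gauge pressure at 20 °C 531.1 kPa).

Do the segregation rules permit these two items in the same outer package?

Wood stain: flash point 14.2 °C < 30 °C → Category FL (Flammable Liquid).
With gauge pressure at 20 °C 531.1 kPa (> 300 kPa), the aerosol duster falls in Category CG.
No segregation rule bars Category FL with Category CG.

Yes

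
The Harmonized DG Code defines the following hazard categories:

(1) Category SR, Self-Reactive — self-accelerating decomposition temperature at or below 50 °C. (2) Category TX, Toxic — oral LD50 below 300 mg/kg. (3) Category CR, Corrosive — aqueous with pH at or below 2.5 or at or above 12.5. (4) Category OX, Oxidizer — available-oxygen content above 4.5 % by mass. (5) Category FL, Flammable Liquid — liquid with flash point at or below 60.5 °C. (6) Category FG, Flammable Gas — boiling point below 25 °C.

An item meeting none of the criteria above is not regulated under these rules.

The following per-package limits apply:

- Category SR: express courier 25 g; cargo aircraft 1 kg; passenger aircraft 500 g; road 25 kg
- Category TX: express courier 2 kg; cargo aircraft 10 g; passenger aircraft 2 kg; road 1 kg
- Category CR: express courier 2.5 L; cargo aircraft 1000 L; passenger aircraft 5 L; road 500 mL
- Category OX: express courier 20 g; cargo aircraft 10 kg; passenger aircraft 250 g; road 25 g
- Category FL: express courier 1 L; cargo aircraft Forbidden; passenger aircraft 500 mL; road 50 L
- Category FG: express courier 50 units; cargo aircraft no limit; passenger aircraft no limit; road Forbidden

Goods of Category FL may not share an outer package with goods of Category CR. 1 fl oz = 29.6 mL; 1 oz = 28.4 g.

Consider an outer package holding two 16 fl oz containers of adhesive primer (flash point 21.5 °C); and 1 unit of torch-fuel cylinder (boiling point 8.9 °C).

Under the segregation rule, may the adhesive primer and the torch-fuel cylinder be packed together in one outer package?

Yes

Flash point 21.5 °C meets the Category FL criterion (Flammable Liquid), so the adhesive primer is Category FL.
With boiling point 8.9 °C (< 25 °C), the torch-fuel cylinder falls in Category FG.
No segregation rule bars Category FL with Category FG.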